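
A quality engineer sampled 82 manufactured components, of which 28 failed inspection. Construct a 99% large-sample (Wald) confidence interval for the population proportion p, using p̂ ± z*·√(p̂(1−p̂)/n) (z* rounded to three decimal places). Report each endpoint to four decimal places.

(0.2066, 0.4764)

The sample proportion is 28/82 = 0.34146.
SE = √(p̂(1−p̂)/n) = √(0.224866/82) = 0.052367.
For 99% confidence, z* = 2.576.
Margin of error: 2.576 × 0.052367 = 0.13490.
CI: 0.34146 ± 0.13490 = (0.2066, 0.4764).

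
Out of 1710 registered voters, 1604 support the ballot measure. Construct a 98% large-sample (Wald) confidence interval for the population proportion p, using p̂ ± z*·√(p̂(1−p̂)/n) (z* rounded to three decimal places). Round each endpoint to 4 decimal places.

(0.9244, 0.9516)

Sample proportion p̂ = 1604/1710 = 0.93801.
SE = √(p̂(1−p̂)/n) = √(0.058146/1710) = 0.005831.
The 98% critical value is z* = 2.326.
Margin of error: 2.326 × 0.005831 = 0.01356.
So the interval runs from 0.9244 to 0.9516.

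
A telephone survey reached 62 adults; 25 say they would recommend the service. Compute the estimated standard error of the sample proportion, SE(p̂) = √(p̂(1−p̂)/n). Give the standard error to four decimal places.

SE = 0.0623

The sample proportion is 25/62 = 0.40323.
p̂(1−p̂) = 0.240636.
SE = √(0.240636/62) = √0.003881226 = 0.0623.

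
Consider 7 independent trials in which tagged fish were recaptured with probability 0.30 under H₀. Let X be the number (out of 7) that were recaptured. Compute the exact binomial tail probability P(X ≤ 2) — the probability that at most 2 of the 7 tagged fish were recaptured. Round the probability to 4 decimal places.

X is binomial with n = 7 and p = 0.30.
P(X ≤ 2) = C(7,0)·0.30^0·0.70^7 + C(7,1)·0.30^1·0.70^6 + C(7,2)·0.30^2·0.70^5.
= 0.082354 + 0.247063 + 0.317652 = 0.6471.

P = 0.6471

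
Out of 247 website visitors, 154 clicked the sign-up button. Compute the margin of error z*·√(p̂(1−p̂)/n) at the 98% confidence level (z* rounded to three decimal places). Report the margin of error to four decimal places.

The sample proportion is 154/247 = 0.62348.
SE = √(p̂(1−p̂)/n) = √(0.234752/247) = 0.030829.
The 98% critical value is z* = 2.326.
So ME = 0.0717.

ME = 0.0717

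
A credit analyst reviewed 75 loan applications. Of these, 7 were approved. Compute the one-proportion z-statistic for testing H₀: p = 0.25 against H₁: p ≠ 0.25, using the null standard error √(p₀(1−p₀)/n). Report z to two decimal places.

Sample proportion p̂ = 7/75 = 0.09333.
Null standard error: √(0.25·0.75/75) = √0.002500000 = 0.050000.
z = (p̂ − p₀)/SE = (0.09333 − 0.25)/0.050000 = -3.13.

z = -3.13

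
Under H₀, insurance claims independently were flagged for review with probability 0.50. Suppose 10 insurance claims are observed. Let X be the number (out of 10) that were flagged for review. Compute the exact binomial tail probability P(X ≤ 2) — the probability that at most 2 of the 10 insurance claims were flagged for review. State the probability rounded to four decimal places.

X ~ Binomial(n=10, p=0.50).
P(X ≤ 2) = C(10,0)·0.50^0·0.50^10 + C(10,1)·0.50^1·0.50^9 + C(10,2)·0.50^2·0.50^8.
= 0.000977 + 0.009766 + 0.043945 = 0.0547.

P = 0.0547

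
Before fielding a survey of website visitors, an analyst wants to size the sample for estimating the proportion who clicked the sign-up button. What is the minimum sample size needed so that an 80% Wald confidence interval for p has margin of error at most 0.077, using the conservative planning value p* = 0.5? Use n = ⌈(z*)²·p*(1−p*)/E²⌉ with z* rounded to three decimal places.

z* = 1.282 at the 80% level.
p*(1−p*) = 0.50·0.50 = 0.2500.
(z*)²·p*(1−p*)/E² = 1.643524·0.2500/0.005929 = 69.300.
⌈69.300⌉ = 70.

n = 70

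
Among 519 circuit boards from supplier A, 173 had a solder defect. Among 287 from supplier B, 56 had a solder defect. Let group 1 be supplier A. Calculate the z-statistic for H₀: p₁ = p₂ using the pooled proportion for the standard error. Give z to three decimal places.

Sample proportions: p̂₁ = 173/519 = 0.33333 and p̂₂ = 56/287 = 0.19512.
Pooling: p̂ = 229/806 = 0.28412.
Pooled SE = √[0.2033954·0.00541110] ≈ 0.033175.
z = (p̂₁ − p̂₂)/SE = (0.33333 − 0.19512)/0.033175 = 0.13821/0.033175 = 4.166.

z = 4.166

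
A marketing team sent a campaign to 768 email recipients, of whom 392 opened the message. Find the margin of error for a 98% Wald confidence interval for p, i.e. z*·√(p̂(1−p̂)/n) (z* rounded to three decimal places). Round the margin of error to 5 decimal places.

ME = 0.04196

Sample proportion p̂ = 392/768 = 0.51042.
SE = √(p̂(1−p̂)/n) = √(0.249891/768) = 0.018038.
For 98% confidence, z* = 2.326.
Margin of error = z*·SE = 2.326 × 0.018038 = 0.04196.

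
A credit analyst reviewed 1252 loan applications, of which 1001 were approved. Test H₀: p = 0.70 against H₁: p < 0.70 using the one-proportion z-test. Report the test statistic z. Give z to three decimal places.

The sample proportion is 1001/1252 = 0.79952.
Under H₀, SE = √(p₀(1−p₀)/n) = √(0.70·0.30/1252) = √0.000167732 = 0.012951.
Test statistic: z = 0.09952/0.012951 = 7.684.

z = 7.684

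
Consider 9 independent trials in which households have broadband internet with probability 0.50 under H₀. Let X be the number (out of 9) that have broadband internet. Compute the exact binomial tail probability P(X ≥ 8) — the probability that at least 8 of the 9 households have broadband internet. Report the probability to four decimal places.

X is binomial with n = 9 and p = 0.50.
P(X ≥ 8) = C(9,8)·0.50^8·0.50^1 + C(9,9)·0.50^9·0.50^0.
= 0.017578 + 0.001953 = 0.0195.

P = 0.0195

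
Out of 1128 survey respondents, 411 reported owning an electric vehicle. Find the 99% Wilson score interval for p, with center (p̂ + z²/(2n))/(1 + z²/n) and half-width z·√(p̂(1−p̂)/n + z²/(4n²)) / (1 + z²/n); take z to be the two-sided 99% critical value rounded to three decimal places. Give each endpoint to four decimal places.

Here p̂ = 411/1128 = 0.36436 and z = 2.576 (z² = 6.635776).
1 + z²/n = 1.005883.
Center = (0.36436 + 0.002941)/1.005883 = 0.36515.
Radicand: p̂(1−p̂)/n + z²/(4n²) = 0.000205321 + 0.000001304 = 0.000206625.
Half-width = 2.576·√0.000206625/1.005883 = 0.03681.
Interval: 0.36515 ± 0.03681 → (0.3283, 0.4020).

(0.3283, 0.4020)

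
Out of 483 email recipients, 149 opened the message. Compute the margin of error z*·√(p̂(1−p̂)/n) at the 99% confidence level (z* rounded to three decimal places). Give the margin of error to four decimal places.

ME = 0.0541

With x = 149 successes in n = 483, p̂ = 0.30849.
Standard error of p̂: √(0.213323/483) = √0.000441663 = 0.021016.
The 99% critical value is z* = 2.576.
So ME = 0.0541.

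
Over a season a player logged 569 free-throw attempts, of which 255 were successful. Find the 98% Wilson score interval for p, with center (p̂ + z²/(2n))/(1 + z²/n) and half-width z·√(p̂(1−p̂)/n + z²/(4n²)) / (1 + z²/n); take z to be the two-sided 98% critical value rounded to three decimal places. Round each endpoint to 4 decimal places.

p̂ = 255/569 = 0.44815; z = 2.326, so z² = 5.410276.
1 + z²/n = 1.009508.
Center = (0.44815 + 0.004754)/1.009508 = 0.44864.
Radicand: p̂(1−p̂)/n + z²/(4n²) = 0.000434643 + 0.000004178 = 0.000438821.
Half-width = 2.326·√0.000438821/1.009508 = 0.04827.
Interval: 0.44864 ± 0.04827 → (0.4004, 0.4969).

(0.4004, 0.4969)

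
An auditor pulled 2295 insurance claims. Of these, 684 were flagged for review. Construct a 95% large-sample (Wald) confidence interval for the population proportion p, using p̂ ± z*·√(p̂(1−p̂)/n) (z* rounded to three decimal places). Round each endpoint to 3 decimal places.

(0.279, 0.317)

p̂ = 684/2295 = 0.29804.
Standard error of p̂: √(0.209212/2295) = √0.000091160 = 0.009548.
The 95% critical value is z* = 1.960.
Margin of error: 1.960 × 0.009548 = 0.01871.
So the interval runs from 0.279 to 0.317.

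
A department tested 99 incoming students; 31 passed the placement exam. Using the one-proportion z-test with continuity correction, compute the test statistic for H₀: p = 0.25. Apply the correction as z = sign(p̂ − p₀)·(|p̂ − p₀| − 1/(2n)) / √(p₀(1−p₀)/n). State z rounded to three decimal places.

z = 1.335

The sample proportion is 31/99 = 0.31313. p̂ − p₀ = 0.063131.
Continuity correction 1/(2n) = 1/198 = 0.005051.
Corrected numerator: |0.063131| − 0.005051 = 0.058080.
SE₀ = √(0.25·0.75/99) = 0.043519.
z = +0.058080/0.043519 = 1.335.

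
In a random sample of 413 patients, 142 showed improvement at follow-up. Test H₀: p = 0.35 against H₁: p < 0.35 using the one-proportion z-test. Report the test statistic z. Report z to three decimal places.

z = -0.263

With x = 142 successes in n = 413, p̂ = 0.34383.
Null standard error: √(0.35·0.65/413) = √0.000550847 = 0.023470.
z = (p̂ − p₀)/SE = (0.34383 − 0.35)/0.023470 = -0.263.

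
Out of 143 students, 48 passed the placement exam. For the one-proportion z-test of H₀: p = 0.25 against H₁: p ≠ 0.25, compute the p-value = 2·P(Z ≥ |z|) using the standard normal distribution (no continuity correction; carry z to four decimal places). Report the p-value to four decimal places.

Sample proportion p̂ = 48/143 = 0.33566.
SE₀ = √(0.25·0.75/143) = 0.036210.
z = (p̂ − p₀)/SE = (48/143 − 0.25)/0.036210 ≈ 2.3657.
p-value = 2·P(Z ≥ |z|) with z = 2.3657 → 0.0180.

p-value = 0.0180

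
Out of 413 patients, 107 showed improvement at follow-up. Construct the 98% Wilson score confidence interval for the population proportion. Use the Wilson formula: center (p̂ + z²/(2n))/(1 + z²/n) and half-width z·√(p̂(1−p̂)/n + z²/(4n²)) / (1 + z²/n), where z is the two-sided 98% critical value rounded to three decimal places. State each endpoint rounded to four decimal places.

p̂ = 107/413 = 0.25908; z = 2.326, so z² = 5.410276.
Denominator 1 + z²/n = 1 + 5.410276/413 = 1.013100.
Adjusted center: (0.25908 + z²/(2n))/1.013100 = 0.26220.
Radicand: p̂(1−p̂)/n + z²/(4n²) = 0.000464788 + 0.000007930 = 0.000472718.
Half-width = z·√(radicand)/denom = 2.326·0.021742/1.013100 = 0.04992.
So the interval runs from 0.2123 to 0.3121.

(0.2123, 0.3121)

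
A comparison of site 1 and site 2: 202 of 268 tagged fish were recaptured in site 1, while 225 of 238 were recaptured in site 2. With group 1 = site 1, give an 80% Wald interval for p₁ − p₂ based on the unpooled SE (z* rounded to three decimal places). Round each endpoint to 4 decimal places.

p̂₁ = 0.75373, p̂₂ = 0.94538, so the observed difference is -0.19165.
SE = √(0.000692613 + 0.000216968) = √0.000909581 = 0.030159.
The 80% critical value is z* = 1.282. Margin = 1.282·0.030159 = 0.03866.
CI: -0.19165 ± 0.03866 = (-0.2303, -0.1530).

(-0.2303, -0.1530)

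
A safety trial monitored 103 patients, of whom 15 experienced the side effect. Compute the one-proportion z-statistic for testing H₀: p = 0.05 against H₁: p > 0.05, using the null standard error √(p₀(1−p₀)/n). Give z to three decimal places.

z = 4.453

With x = 15 successes in n = 103, p̂ = 0.14563.
Under H₀, SE = √(p₀(1−p₀)/n) = √(0.05·0.95/103) = √0.000461165 = 0.021475.
z = (p̂ − p₀)/SE = (0.14563 − 0.05)/0.021475 = 4.453.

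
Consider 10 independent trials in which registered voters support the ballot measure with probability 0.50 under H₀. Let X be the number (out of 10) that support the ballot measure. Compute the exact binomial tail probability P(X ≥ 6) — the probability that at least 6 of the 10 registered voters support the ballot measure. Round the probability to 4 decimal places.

X ~ Binomial(n=10, p=0.50).
P(X ≥ 6) = Σ_{j=6}^{10} C(10,j)·0.50^j·0.50^{10−j}.
= 0.205078 + 0.117188 + 0.043945 + 0.009766 + 0.000977 = 0.3770.

P = 0.3770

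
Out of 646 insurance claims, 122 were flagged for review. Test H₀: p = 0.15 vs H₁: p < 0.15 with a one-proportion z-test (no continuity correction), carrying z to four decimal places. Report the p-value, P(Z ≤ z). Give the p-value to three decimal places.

The sample proportion is 122/646 = 0.18885.
Null standard error: √(0.15·0.85/646) = √0.000197368 = 0.014049.
Test statistic (full precision, shown to 4 dp): z = (122/646 − 0.15)/SE₀ ≈ 2.7657.
From the standard normal, P(Z ≤ z) = 0.997.

p-value = 0.997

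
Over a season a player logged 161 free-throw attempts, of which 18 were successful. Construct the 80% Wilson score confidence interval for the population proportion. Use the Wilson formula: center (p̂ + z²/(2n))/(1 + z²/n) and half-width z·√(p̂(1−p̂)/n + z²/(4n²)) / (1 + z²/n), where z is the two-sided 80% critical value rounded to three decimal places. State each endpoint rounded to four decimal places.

(0.0838, 0.1476)

Here p̂ = 18/161 = 0.11180 and z = 1.282 (z² = 1.643524).
1 + z²/n = 1.010208.
Adjusted center: (0.11180 + z²/(2n))/1.010208 = 0.11572.
Radicand: p̂(1−p̂)/n + z²/(4n²) = 0.000616781 + 0.000015851 = 0.000632632.
Half-width = 1.282·√0.000632632/1.010208 = 0.03192.
CI: 0.11572 ± 0.03192 = (0.0838, 0.1476).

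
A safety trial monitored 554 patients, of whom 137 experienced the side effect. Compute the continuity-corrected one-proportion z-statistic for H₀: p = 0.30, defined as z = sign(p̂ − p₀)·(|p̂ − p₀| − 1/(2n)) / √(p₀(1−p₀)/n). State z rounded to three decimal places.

Sample proportion p̂ = 137/554 = 0.24729. p̂ − p₀ = -0.052708.
Continuity correction 1/(2n) = 1/1108 = 0.000903.
Corrected numerator: |-0.052708| − 0.000903 = 0.051805.
SE₀ = √(0.30·0.70/554) = 0.019469.
z = (−)0.051805/0.019469 = -2.661.

z = -2.661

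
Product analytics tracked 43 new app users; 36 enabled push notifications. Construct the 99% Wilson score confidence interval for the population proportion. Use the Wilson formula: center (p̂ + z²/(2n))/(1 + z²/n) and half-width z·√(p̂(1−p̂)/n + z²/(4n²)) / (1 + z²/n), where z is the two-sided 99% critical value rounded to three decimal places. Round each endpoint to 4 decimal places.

p̂ = 36/43 = 0.83721; z = 2.576, so z² = 6.635776.
Denominator 1 + z²/n = 1 + 6.635776/43 = 1.154320.
Center = (0.83721 + 0.077160)/1.154320 = 0.79213.
Radicand: p̂(1−p̂)/n + z²/(4n²) = 0.003169532 + 0.000897211 = 0.004066743.
Half-width = 2.576·√0.004066743/1.154320 = 0.14231.
So the interval runs from 0.6498 to 0.9344.

(0.6498, 0.9344)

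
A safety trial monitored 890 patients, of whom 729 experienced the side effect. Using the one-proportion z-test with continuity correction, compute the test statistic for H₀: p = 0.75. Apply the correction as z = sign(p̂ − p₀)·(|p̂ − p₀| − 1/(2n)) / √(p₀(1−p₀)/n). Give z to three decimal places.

z = 4.722

p̂ = 729/890 = 0.81910. p̂ − p₀ = 0.069101.
1/(2n) = 0.000562.
Corrected numerator: |0.069101| − 0.000562 = 0.068539.
Under H₀, SE = √(p₀(1−p₀)/n) = √(0.75·0.25/890) = √0.000210674 = 0.014515.
z = +0.068539/0.014515 = 4.722.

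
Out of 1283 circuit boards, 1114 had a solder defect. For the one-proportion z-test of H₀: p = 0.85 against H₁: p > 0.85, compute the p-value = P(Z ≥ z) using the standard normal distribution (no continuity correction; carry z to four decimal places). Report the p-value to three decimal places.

With x = 1114 successes in n = 1283, p̂ = 0.86828.
SE₀ = √(0.85·0.15/1283) = 0.009969.
z = (p̂ − p₀)/SE = (1114/1283 − 0.85)/0.009969 ≈ 1.8335.
p-value = P(Z ≥ z) with z = 1.8335 → 0.033.

p-value = 0.033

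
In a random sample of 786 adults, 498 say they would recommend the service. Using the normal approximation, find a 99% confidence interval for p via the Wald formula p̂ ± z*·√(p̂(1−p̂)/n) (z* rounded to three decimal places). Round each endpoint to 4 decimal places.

(0.5893, 0.6779)

Sample proportion p̂ = 498/786 = 0.63359.
SE = √(p̂(1−p̂)/n) = √(0.232154/786) = 0.017186.
The 99% critical value is z* = 2.576.
Margin = 2.576·0.017186 = 0.04427.
CI: 0.63359 ± 0.04427 = (0.5893, 0.6779).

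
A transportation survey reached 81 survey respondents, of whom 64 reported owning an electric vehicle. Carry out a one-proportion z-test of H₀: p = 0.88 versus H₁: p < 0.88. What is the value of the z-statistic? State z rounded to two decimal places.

z = -2.49

Sample proportion p̂ = 64/81 = 0.79012.
Null standard error: √(0.88·0.12/81) = √0.001303704 = 0.036107.
z = (p̂ − p₀)/SE = (0.79012 − 0.88)/0.036107 = -2.49.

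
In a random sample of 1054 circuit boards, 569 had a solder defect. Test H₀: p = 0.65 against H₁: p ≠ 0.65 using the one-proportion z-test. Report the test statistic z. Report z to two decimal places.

z = -7.50

The sample proportion is 569/1054 = 0.53985.
SE₀ = √(0.65·0.35/1054) = 0.014692.
z = (0.53985 − 0.65)/0.014692 = -0.11015/0.014692 = -7.50.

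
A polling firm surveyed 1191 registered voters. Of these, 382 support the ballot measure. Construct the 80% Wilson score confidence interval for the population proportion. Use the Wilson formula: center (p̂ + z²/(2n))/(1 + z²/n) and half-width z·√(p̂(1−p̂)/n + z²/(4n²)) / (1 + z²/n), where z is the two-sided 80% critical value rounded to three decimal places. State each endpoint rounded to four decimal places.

p̂ = 382/1191 = 0.32074; z = 1.282, so z² = 1.643524.
Denominator 1 + z²/n = 1 + 1.643524/1191 = 1.001380.
Center = (0.32074 + 0.000690)/1.001380 = 0.32099.
Radicand: p̂(1−p̂)/n + z²/(4n²) = 0.000182926 + 0.000000290 = 0.000183216.
Half-width = z·√(radicand)/denom = 1.282·0.013536/1.001380 = 0.01733.
CI: 0.32099 ± 0.01733 = (0.3037, 0.3383).

(0.3037, 0.3383)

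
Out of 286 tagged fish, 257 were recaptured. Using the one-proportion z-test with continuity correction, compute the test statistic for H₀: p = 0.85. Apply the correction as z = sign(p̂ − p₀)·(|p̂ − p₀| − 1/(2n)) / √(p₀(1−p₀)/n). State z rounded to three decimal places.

z = 2.219

p̂ = 257/286 = 0.89860. p̂ − p₀ = 0.048601.
1/(2n) = 0.001748.
Corrected numerator: |0.048601| − 0.001748 = 0.046853.
Under H₀, SE = √(p₀(1−p₀)/n) = √(0.85·0.15/286) = √0.000445804 = 0.021114.
z = (+)0.046853/0.021114 = 2.219.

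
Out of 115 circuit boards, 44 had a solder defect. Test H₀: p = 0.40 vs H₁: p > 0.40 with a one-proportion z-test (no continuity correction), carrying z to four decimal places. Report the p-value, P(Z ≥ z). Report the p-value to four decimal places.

p-value = 0.6483

With x = 44 successes in n = 115, p̂ = 0.38261.
Null standard error: √(0.40·0.60/115) = √0.002086957 = 0.045683.
z = (p̂ − p₀)/SE = (44/115 − 0.40)/0.045683 ≈ -0.3807.
p-value = P(Z ≥ z) with z = -0.3807 → 0.6483.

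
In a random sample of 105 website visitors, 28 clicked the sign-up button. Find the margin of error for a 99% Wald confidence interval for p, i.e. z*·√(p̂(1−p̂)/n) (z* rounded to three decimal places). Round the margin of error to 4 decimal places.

The sample proportion is 28/105 = 0.26667.
SE = √(p̂(1−p̂)/n) = √(0.195556/105) = 0.043156.
z* = 2.576 at the 99% level.
So ME = 0.1112.

ME = 0.1112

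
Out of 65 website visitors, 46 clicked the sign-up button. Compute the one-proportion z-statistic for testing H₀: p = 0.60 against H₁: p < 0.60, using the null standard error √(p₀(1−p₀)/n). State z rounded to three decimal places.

z = 1.772

The sample proportion is 46/65 = 0.70769.
Null standard error: √(0.60·0.40/65) = √0.003692308 = 0.060764.
z = (0.70769 − 0.60)/0.060764 = 0.10769/0.060764 = 1.772.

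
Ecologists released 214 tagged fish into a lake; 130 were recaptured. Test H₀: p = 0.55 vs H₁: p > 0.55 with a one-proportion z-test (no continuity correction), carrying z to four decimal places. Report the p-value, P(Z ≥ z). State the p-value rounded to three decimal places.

p-value = 0.046

p̂ = 130/214 = 0.60748.
Null standard error: √(0.55·0.45/214) = √0.001156542 = 0.034008.
Test statistic (full precision, shown to 4 dp): z = (130/214 − 0.55)/SE₀ ≈ 1.6901.
p-value = P(Z ≥ z) with z = 1.6901 → 0.046.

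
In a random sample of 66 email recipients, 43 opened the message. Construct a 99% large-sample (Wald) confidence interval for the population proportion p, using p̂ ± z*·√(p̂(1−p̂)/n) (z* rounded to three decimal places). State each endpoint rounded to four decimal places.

(0.5004, 0.8026)

The sample proportion is 43/66 = 0.65152.
SE = √(p̂(1−p̂)/n) = √(0.227043/66) = 0.058652.
For 99% confidence, z* = 2.576.
Margin of error: 2.576 × 0.058652 = 0.15109.
Interval: 0.65152 ± 0.15109 → (0.5004, 0.8026).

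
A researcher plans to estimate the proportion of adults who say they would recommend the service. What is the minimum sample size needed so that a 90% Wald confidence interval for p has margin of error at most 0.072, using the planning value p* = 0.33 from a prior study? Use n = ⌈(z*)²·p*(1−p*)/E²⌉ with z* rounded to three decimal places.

n = 116

For 90% confidence, z* = 1.645.
p*(1−p*) = 0.2211.
Required n before rounding: 2.706025 × 0.2211 / 0.072² = 115.413.
Rounding up, n = 116.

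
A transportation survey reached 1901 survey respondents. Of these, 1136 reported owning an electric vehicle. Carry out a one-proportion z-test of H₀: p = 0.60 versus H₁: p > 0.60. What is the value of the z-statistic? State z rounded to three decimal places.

Sample proportion p̂ = 1136/1901 = 0.59758.
SE₀ = √(0.60·0.40/1901) = 0.011236.
z = (p̂ − p₀)/SE = (0.59758 − 0.60)/0.011236 = -0.215.

z = -0.215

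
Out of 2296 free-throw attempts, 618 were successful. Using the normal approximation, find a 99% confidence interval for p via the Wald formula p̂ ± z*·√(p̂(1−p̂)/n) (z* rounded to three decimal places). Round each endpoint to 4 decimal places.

(0.2453, 0.2930)

With x = 618 successes in n = 2296, p̂ = 0.26916.
SE(p̂) = √(0.26916·0.73084/2296) = 0.009256.
For 99% confidence, z* = 2.576.
Margin = 2.576·0.009256 = 0.02384.
Interval: 0.26916 ± 0.02384 → (0.2453, 0.2930).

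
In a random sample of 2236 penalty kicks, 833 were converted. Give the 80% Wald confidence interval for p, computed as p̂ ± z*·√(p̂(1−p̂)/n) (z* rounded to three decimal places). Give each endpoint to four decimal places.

With x = 833 successes in n = 2236, p̂ = 0.37254.
SE = √(p̂(1−p̂)/n) = √(0.233754/2236) = 0.010225.
z* = 1.282 at the 80% level.
Margin = 1.282·0.010225 = 0.01311.
CI: 0.37254 ± 0.01311 = (0.3594, 0.3856).

(0.3594, 0.3856)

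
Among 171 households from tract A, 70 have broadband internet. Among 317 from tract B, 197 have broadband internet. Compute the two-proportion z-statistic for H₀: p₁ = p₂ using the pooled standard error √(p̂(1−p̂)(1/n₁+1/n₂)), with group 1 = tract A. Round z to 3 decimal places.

Sample proportions: p̂₁ = 70/171 = 0.40936 and p̂₂ = 197/317 = 0.62145.
Pooled p̂ = (70+197)/(171+317) = 267/488 = 0.54713.
SE = √[p̂(1−p̂)(1/n₁+1/n₂)] = √[0.54713·0.45287·(1/171+1/317)] ≈ 0.047230.
z = -0.21209/0.047230 = -4.491.

z = -4.491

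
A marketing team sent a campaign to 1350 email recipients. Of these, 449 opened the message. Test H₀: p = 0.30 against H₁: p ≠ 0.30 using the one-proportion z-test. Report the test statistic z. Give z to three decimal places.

z = 2.613

The sample proportion is 449/1350 = 0.33259.
SE₀ = √(0.30·0.70/1350) = 0.012472.
Test statistic: z = 0.03259/0.012472 = 2.613.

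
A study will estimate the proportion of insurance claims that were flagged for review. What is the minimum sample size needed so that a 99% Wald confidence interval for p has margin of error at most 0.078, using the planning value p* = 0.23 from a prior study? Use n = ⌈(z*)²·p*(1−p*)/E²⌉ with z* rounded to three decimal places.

n = 194

The 99% critical value is z* = 2.576.
p*(1−p*) = 0.23·0.77 = 0.1771.
Required n before rounding: 6.635776 × 0.1771 / 0.078² = 193.162.
⌈193.162⌉ = 194.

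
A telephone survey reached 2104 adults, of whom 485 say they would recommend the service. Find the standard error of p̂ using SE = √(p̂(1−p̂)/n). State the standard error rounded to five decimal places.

SE = 0.00918

p̂ = 485/2104 = 0.23051.
p̂(1−p̂) = 0.177375.
Dividing by n and taking the root: √0.000084304 = 0.00918.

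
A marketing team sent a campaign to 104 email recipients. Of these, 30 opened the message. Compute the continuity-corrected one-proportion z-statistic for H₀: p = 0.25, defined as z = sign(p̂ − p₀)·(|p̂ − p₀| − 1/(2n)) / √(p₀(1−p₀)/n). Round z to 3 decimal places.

p̂ = 30/104 = 0.28846. p̂ − p₀ = 0.038462.
Continuity correction 1/(2n) = 1/208 = 0.004808.
Corrected numerator: |0.038462| − 0.004808 = 0.033654.
Under H₀, SE = √(p₀(1−p₀)/n) = √(0.25·0.75/104) = √0.001802885 = 0.042460.
z = +0.033654/0.042460 = 0.793.

z = 0.793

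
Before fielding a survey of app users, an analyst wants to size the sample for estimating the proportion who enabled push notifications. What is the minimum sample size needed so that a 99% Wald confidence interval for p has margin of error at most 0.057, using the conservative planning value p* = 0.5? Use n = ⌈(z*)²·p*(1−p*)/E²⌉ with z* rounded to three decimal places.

z* = 2.576 at the 99% level.
p*(1−p*) = 0.50·0.50 = 0.2500.
(z*)²·p*(1−p*)/E² = 6.635776·0.2500/0.003249 = 510.601.
⌈510.601⌉ = 511.

n = 511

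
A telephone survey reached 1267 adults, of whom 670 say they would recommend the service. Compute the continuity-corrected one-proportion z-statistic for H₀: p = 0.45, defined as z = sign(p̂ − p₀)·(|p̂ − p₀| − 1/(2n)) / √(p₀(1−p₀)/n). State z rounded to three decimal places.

The sample proportion is 670/1267 = 0.52881. p̂ − p₀ = 0.078808.
Continuity correction 1/(2n) = 1/2534 = 0.000395.
Corrected numerator: |0.078808| − 0.000395 = 0.078413.
SE₀ = √(0.45·0.55/1267) = 0.013977.
z = +0.078413/0.013977 = 5.610.

z = 5.610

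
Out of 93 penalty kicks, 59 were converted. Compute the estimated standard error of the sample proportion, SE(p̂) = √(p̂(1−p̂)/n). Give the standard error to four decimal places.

Sample proportion p̂ = 59/93 = 0.63441.
p̂(1−p̂) = 0.231934.
SE = √(0.231934/93) = 0.0499.

SE = 0.0499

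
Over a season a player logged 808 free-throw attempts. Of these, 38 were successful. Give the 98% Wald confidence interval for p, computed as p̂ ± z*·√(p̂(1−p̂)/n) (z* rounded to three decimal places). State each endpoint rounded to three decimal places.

The sample proportion is 38/808 = 0.04703.
Standard error of p̂: √(0.044818/808) = √0.000055468 = 0.007448.
z* = 2.326 at the 98% level.
Margin = 2.326·0.007448 = 0.01732.
So the interval runs from 0.030 to 0.064.

(0.030, 0.064)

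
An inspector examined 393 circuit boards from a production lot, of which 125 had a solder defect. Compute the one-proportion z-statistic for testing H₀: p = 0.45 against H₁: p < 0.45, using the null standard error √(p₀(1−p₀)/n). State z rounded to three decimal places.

z = -5.257

With x = 125 successes in n = 393, p̂ = 0.31807.
Null standard error: √(0.45·0.55/393) = √0.000629771 = 0.025095.
Test statistic: z = -0.13193/0.025095 = -5.257.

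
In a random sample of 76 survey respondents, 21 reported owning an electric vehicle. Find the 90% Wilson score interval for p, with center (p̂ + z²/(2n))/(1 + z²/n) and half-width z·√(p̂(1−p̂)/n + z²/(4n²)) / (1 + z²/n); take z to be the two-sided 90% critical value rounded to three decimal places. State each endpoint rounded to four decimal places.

p̂ = 21/76 = 0.27632; z = 1.645, so z² = 2.706025.
1 + z²/n = 1.035606.
Center = (0.27632 + 0.017803)/1.035606 = 0.28401.
Radicand: p̂(1−p̂)/n + z²/(4n²) = 0.002631123 + 0.000117124 = 0.002748247.
Half-width = 1.645·√0.002748247/1.035606 = 0.08327.
So the interval runs from 0.2007 to 0.3673.

(0.2007, 0.3673)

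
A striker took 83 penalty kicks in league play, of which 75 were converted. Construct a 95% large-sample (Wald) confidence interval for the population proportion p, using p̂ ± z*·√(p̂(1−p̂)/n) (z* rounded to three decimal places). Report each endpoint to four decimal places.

The sample proportion is 75/83 = 0.90361.
SE = √(p̂(1−p̂)/n) = √(0.087095/83) = 0.032394.
The 95% critical value is z* = 1.960.
Margin of error: 1.960 × 0.032394 = 0.06349.
Interval: 0.90361 ± 0.06349 → (0.8401, 0.9671).

(0.8401, 0.9671)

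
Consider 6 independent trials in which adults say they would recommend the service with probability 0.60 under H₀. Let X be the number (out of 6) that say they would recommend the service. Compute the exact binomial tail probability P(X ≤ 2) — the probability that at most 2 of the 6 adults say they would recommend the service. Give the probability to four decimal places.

P = 0.1792

X is binomial with n = 6 and p = 0.60.
P(X ≤ 2) = C(6,0)·0.60^0·0.40^6 + C(6,1)·0.60^1·0.40^5 + C(6,2)·0.60^2·0.40^4.
= 0.004096 + 0.036864 + 0.138240 = 0.1792.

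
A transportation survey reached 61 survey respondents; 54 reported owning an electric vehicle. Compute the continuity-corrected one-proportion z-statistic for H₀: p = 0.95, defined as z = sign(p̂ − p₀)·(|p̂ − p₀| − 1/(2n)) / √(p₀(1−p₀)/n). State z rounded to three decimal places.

z = -2.027

Sample proportion p̂ = 54/61 = 0.88525. p̂ − p₀ = -0.064754.
Continuity correction 1/(2n) = 1/122 = 0.008197.
Corrected numerator: |-0.064754| − 0.008197 = 0.056557.
Under H₀, SE = √(p₀(1−p₀)/n) = √(0.95·0.05/61) = √0.000778689 = 0.027905.
z = −0.056557/0.027905 = -2.027.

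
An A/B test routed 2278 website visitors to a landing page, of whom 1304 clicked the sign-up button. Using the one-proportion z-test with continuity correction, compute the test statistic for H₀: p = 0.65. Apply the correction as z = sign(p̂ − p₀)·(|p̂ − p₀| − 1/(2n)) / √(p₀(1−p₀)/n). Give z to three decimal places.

Sample proportion p̂ = 1304/2278 = 0.57243. p̂ − p₀ = -0.077568.
Continuity correction 1/(2n) = 1/4556 = 0.000219.
Corrected numerator: |-0.077568| − 0.000219 = 0.077349.
Null standard error: √(0.65·0.35/2278) = √0.000099868 = 0.009993.
z = −0.077349/0.009993 = -7.740.

z = -7.740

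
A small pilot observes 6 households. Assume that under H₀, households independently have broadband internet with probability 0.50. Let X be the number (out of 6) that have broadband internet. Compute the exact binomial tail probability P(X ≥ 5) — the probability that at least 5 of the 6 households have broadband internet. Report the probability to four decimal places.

P = 0.1094

X ~ Binomial(n=6, p=0.50).
P(X ≥ 5) = C(6,5)·0.50^5·0.50^1 + C(6,6)·0.50^6·0.50^0.
= 0.093750 + 0.015625 = 0.1094.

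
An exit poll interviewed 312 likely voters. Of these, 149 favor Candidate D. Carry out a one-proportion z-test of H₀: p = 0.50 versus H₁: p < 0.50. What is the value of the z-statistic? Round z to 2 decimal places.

z = -0.79

Sample proportion p̂ = 149/312 = 0.47756.
SE₀ = √(0.50·0.50/312) = 0.028307.
z = (p̂ − p₀)/SE = (0.47756 − 0.50)/0.028307 = -0.79.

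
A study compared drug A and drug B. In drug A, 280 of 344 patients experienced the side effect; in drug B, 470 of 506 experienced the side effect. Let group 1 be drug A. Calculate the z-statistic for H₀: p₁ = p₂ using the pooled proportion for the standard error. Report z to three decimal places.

p̂₁ = 280/344 = 0.81395, p̂₂ = 470/506 = 0.92885.
Pooling: p̂ = 750/850 = 0.88235.
Pooled SE = √[0.1038062·0.00488326] ≈ 0.022515.
z = (p̂₁ − p̂₂)/SE = (0.81395 − 0.92885)/0.022515 = -0.11490/0.022515 = -5.103.

z = -5.103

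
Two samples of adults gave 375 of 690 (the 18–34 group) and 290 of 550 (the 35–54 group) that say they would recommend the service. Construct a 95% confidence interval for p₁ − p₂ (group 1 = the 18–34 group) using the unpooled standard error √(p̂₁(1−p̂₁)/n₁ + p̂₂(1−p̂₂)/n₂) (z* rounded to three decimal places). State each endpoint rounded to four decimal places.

(-0.0397, 0.0721)

p̂₁ = 375/690 = 0.54348, p̂₂ = 290/550 = 0.52727; p̂₁ − p̂₂ = 0.01621.
SE = √(0.000359579 + 0.000453193) = √0.000812772 = 0.028509.
The 95% critical value is z* = 1.960. Margin of error = 0.05588.
CI: 0.01621 ± 0.05588 = (-0.0397, 0.0721).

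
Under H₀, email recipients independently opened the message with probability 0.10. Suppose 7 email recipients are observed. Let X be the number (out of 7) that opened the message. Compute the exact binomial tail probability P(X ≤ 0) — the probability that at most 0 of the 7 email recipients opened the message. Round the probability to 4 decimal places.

P = 0.4783

X is binomial with n = 7 and p = 0.10.
P(X ≤ 0) = C(7,0)·0.10^0·0.90^7.
= 0.478297 = 0.4783.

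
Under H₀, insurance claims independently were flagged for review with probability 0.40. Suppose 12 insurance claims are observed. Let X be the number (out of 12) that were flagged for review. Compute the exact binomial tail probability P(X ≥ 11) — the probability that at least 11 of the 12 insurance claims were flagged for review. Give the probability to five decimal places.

X ~ Binomial(n=12, p=0.40).
P(X ≥ 11) = C(12,11)·0.40^11·0.60^1 + C(12,12)·0.40^12·0.60^0.
= 0.000302 + 0.000017 = 0.00032.

P = 0.00032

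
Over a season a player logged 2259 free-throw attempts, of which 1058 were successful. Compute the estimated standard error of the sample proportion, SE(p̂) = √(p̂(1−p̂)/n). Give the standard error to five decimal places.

SE = 0.01050

Sample proportion p̂ = 1058/2259 = 0.46835.
p̂(1−p̂) = 0.46835·0.53165 = 0.248998.
SE = √(0.248998/2259) = √0.000110225 = 0.01050.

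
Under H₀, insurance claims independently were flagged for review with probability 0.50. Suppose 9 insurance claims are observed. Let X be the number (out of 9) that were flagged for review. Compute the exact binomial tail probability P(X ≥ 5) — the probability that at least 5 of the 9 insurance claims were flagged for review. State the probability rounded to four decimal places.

X ~ Binomial(n=9, p=0.50).
P(X ≥ 5) = Σ_{j=5}^{9} C(9,j)·0.50^j·0.50^{9−j}.
= 0.246094 + 0.164062 + 0.070312 + 0.017578 + 0.001953 = 0.5000.

P = 0.5000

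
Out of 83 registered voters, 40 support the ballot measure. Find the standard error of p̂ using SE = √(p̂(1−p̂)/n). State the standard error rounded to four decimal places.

SE = 0.0548

p̂ = 40/83 = 0.48193.
p̂(1−p̂) = 0.249673.
SE = √(0.249673/83) = 0.0548.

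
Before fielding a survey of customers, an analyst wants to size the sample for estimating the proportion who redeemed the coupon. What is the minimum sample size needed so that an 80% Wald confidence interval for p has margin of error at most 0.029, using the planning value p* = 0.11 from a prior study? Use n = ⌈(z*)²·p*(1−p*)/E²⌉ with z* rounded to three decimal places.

The 80% critical value is z* = 1.282.
p*(1−p*) = 0.0979.
Required n before rounding: 1.643524 × 0.0979 / 0.029² = 191.321.
Rounding up, n = 192.

n = 192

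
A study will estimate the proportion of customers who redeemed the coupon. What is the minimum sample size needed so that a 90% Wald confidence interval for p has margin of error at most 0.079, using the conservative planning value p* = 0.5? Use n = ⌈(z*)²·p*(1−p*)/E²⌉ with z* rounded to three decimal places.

n = 109

The 90% critical value is z* = 1.645.
p*(1−p*) = 0.2500.
Required n before rounding: 2.706025 × 0.2500 / 0.079² = 108.397.
⌈108.397⌉ = 109.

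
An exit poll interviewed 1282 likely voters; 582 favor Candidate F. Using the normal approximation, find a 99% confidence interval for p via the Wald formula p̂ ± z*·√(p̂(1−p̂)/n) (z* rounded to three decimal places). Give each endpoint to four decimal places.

With x = 582 successes in n = 1282, p̂ = 0.45398.
Standard error of p̂: √(0.247882/1282) = √0.000193356 = 0.013905.
The 99% critical value is z* = 2.576.
Margin = 2.576·0.013905 = 0.03582.
Interval: 0.45398 ± 0.03582 → (0.4182, 0.4898).

(0.4182, 0.4898)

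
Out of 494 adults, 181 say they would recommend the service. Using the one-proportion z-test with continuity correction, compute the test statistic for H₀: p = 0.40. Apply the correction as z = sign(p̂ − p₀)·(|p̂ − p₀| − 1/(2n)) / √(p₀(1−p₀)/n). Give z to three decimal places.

z = -1.479

Sample proportion p̂ = 181/494 = 0.36640. p̂ − p₀ = -0.033603.
Continuity correction 1/(2n) = 1/988 = 0.001012.
Corrected numerator: |-0.033603| − 0.001012 = 0.032591.
Under H₀, SE = √(p₀(1−p₀)/n) = √(0.40·0.60/494) = √0.000485830 = 0.022042.
z = (−)0.032591/0.022042 = -1.479.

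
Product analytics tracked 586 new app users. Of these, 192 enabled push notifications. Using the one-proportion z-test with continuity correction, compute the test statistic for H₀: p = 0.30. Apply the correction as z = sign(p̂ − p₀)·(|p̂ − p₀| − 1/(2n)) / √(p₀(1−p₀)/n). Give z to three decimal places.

z = 1.415

p̂ = 192/586 = 0.32765. p̂ − p₀ = 0.027645.
1/(2n) = 0.000853.
Corrected numerator: |0.027645| − 0.000853 = 0.026792.
Under H₀, SE = √(p₀(1−p₀)/n) = √(0.30·0.70/586) = √0.000358362 = 0.018930.
z = (+)0.026792/0.018930 = 1.415.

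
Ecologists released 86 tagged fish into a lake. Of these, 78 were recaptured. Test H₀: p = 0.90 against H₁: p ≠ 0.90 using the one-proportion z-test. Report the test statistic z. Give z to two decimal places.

z = 0.22

With x = 78 successes in n = 86, p̂ = 0.90698.
Under H₀, SE = √(p₀(1−p₀)/n) = √(0.90·0.10/86) = √0.001046512 = 0.032350.
Test statistic: z = 0.00698/0.032350 = 0.22.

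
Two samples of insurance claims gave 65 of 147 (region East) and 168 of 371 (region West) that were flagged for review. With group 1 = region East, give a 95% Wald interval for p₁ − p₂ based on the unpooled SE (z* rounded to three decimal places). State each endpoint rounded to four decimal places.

p̂₁ = 0.44218, p̂₂ = 0.45283, so the observed difference is -0.01065.
Unpooled SE = √(p̂₁(1−p̂₁)/n₁ + p̂₂(1−p̂₂)/n₂) = √(0.001677935 + 0.000667857) = 0.048433.
The 95% critical value is z* = 1.960. Margin = 1.960·0.048433 = 0.09493.
So the interval runs from -0.1056 to 0.0843.

(-0.1056, 0.0843)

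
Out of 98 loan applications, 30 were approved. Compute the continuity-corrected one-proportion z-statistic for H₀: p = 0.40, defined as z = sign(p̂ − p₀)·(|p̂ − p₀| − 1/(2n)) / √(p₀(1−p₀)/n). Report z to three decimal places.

The sample proportion is 30/98 = 0.30612. p̂ − p₀ = -0.093878.
1/(2n) = 0.005102.
Corrected numerator: |-0.093878| − 0.005102 = 0.088776.
SE₀ = √(0.40·0.60/98) = 0.049487.
z = −0.088776/0.049487 = -1.794.

z = -1.794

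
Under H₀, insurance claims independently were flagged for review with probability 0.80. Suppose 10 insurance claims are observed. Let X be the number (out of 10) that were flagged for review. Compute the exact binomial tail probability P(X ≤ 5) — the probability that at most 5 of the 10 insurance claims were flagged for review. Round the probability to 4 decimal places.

X ~ Binomial(n=10, p=0.80).
P(X ≤ 5) = Σ_{j=0}^{5} C(10,j)·0.80^j·0.20^{10−j}.
= 0.000000 + 0.000004 + 0.000074 + 0.000786 + 0.005505 + 0.026424 = 0.0328.

P = 0.0328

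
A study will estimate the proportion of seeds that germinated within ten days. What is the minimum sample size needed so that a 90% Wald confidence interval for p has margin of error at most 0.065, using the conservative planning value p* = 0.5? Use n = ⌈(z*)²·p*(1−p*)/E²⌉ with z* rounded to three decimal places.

n = 161

The 90% critical value is z* = 1.645.
p*(1−p*) = 0.50·0.50 = 0.2500.
Required n before rounding: 2.706025 × 0.2500 / 0.065² = 160.120.
⌈160.120⌉ = 161.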